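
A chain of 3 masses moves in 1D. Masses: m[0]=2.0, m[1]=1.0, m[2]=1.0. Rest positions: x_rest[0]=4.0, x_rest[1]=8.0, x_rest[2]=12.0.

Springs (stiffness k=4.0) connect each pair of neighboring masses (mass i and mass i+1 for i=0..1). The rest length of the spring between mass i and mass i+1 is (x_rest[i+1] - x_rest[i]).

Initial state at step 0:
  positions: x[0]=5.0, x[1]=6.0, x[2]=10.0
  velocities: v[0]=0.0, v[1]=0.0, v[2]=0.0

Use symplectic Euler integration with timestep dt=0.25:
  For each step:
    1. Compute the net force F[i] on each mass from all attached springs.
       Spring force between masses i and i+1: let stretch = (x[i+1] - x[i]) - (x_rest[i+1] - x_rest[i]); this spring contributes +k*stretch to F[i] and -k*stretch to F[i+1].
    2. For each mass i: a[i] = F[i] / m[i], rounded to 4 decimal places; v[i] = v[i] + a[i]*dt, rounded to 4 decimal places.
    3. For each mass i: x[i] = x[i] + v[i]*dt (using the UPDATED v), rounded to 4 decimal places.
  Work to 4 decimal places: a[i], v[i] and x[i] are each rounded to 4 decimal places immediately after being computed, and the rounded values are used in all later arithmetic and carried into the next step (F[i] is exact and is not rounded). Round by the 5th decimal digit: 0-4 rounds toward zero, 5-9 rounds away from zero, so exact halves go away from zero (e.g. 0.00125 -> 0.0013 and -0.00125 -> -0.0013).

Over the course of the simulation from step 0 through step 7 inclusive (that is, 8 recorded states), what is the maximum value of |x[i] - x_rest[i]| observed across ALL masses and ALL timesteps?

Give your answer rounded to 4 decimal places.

Answer: 2.1340

Derivation:
Step 0: x=[5.0000 6.0000 10.0000] v=[0.0000 0.0000 0.0000]
Step 1: x=[4.6250 6.7500 10.0000] v=[-1.5000 3.0000 0.0000]
Step 2: x=[4.0156 7.7813 10.1875] v=[-2.4375 4.1250 0.7500]
Step 3: x=[3.3769 8.4727 10.7735] v=[-2.5547 2.7655 2.3438]
Step 4: x=[2.8752 8.4653 11.7843] v=[-2.0068 -0.0295 4.0430]
Step 5: x=[2.5723 7.8902 12.9653] v=[-1.2118 -2.3006 4.7240]
Step 6: x=[2.4341 7.2544 13.8775] v=[-0.5529 -2.5434 3.6489]
Step 7: x=[2.3984 7.0693 14.1340] v=[-0.1428 -0.7406 1.0258]
Max displacement = 2.1340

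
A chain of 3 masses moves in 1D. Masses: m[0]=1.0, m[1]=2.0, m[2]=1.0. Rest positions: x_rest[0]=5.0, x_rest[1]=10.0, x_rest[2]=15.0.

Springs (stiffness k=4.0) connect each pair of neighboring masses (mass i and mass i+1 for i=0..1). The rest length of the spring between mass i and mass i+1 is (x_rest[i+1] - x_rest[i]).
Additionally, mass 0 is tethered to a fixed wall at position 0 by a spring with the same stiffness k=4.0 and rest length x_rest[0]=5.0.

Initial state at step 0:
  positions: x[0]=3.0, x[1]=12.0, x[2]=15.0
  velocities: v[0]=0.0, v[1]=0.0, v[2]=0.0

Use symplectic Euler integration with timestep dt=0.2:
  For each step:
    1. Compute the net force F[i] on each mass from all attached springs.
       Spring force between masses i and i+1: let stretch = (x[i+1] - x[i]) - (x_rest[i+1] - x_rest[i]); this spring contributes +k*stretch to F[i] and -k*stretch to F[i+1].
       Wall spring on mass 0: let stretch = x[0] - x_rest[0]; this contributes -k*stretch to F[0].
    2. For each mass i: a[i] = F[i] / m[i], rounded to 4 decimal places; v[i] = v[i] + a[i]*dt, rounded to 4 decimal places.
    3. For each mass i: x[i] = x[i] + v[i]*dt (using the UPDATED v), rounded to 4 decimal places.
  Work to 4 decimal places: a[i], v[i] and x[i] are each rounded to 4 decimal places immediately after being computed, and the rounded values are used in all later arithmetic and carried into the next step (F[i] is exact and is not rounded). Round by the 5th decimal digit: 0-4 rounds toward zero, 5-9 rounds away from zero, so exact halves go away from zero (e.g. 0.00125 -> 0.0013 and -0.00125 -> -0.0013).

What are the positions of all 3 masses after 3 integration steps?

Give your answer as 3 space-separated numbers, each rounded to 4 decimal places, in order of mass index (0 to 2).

Step 0: x=[3.0000 12.0000 15.0000] v=[0.0000 0.0000 0.0000]
Step 1: x=[3.9600 11.5200 15.3200] v=[4.8000 -2.4000 1.6000]
Step 2: x=[5.4960 10.7392 15.8320] v=[7.6800 -3.9040 2.5600]
Step 3: x=[6.9916 9.9464 16.3292] v=[7.4778 -3.9642 2.4858]

Answer: 6.9916 9.9464 16.3292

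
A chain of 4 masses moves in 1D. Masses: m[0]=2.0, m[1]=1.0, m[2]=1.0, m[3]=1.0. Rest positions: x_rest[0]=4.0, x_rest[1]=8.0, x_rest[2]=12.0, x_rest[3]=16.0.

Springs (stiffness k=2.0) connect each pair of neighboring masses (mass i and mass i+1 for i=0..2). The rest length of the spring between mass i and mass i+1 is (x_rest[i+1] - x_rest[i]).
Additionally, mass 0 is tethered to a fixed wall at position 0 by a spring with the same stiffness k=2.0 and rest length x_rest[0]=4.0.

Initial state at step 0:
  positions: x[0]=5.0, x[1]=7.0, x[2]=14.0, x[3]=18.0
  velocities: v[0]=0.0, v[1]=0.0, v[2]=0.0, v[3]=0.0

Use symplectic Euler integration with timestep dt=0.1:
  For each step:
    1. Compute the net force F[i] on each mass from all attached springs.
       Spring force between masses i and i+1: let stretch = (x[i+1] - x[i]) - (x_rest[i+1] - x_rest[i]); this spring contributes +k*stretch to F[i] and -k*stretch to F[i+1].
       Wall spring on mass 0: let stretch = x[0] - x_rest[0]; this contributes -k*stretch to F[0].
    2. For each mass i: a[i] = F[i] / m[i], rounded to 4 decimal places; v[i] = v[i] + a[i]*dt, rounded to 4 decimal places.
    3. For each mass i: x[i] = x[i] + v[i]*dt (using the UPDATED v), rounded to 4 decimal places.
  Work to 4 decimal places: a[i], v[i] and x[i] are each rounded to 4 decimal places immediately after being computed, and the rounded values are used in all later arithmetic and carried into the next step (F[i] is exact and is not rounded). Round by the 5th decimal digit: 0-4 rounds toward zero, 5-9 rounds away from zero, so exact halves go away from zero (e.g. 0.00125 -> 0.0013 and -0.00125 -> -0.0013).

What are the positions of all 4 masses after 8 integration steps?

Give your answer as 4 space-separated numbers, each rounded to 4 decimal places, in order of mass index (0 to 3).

Step 0: x=[5.0000 7.0000 14.0000 18.0000] v=[0.0000 0.0000 0.0000 0.0000]
Step 1: x=[4.9700 7.1000 13.9400 18.0000] v=[-0.3000 1.0000 -0.6000 0.0000]
Step 2: x=[4.9116 7.2942 13.8244 17.9988] v=[-0.5840 1.9420 -1.1560 -0.0120]
Step 3: x=[4.8279 7.5714 13.6617 17.9941] v=[-0.8369 2.7715 -1.6272 -0.0469]
Step 4: x=[4.7234 7.9155 13.4638 17.9828] v=[-1.0453 3.4409 -1.9788 -0.1134]
Step 5: x=[4.6036 8.3067 13.2453 17.9611] v=[-1.1984 3.9121 -2.1847 -0.2172]
Step 6: x=[4.4748 8.7226 13.0224 17.9251] v=[-1.2885 4.1592 -2.2293 -0.3604]
Step 7: x=[4.3437 9.1396 12.8115 17.8710] v=[-1.3112 4.1696 -2.1087 -0.5409]
Step 8: x=[4.2171 9.5341 12.6284 17.7957] v=[-1.2660 3.9448 -1.8312 -0.7528]

Answer: 4.2171 9.5341 12.6284 17.7957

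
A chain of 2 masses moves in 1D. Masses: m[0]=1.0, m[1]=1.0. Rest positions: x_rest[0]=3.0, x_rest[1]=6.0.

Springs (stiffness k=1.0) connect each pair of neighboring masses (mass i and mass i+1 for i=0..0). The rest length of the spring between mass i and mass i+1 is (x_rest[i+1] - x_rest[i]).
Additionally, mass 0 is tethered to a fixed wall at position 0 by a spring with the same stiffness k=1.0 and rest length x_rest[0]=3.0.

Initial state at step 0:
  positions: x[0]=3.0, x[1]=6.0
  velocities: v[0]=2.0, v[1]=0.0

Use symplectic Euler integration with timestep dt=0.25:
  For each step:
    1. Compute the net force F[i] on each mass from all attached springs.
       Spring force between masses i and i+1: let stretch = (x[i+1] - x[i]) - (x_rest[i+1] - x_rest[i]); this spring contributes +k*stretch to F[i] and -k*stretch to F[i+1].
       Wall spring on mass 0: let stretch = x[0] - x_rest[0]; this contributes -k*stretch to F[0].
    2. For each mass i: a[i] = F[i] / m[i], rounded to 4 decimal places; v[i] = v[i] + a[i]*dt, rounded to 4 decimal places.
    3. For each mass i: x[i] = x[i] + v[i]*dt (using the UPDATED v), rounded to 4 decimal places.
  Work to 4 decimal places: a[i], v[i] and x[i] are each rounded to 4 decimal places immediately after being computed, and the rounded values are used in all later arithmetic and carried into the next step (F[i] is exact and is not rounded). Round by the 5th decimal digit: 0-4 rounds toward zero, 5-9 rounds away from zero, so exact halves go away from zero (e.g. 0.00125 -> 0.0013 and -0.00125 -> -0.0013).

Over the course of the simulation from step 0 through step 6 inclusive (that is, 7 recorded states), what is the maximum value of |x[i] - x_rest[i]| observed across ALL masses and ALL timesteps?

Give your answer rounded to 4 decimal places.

Step 0: x=[3.0000 6.0000] v=[2.0000 0.0000]
Step 1: x=[3.5000 6.0000] v=[2.0000 0.0000]
Step 2: x=[3.9375 6.0313] v=[1.7500 0.1250]
Step 3: x=[4.2598 6.1192] v=[1.2891 0.3516]
Step 4: x=[4.4321 6.2784] v=[0.6890 0.6368]
Step 5: x=[4.4428 6.5097] v=[0.0426 0.9252]
Step 6: x=[4.3050 6.7993] v=[-0.5514 1.1585]
Max displacement = 1.4428

Answer: 1.4428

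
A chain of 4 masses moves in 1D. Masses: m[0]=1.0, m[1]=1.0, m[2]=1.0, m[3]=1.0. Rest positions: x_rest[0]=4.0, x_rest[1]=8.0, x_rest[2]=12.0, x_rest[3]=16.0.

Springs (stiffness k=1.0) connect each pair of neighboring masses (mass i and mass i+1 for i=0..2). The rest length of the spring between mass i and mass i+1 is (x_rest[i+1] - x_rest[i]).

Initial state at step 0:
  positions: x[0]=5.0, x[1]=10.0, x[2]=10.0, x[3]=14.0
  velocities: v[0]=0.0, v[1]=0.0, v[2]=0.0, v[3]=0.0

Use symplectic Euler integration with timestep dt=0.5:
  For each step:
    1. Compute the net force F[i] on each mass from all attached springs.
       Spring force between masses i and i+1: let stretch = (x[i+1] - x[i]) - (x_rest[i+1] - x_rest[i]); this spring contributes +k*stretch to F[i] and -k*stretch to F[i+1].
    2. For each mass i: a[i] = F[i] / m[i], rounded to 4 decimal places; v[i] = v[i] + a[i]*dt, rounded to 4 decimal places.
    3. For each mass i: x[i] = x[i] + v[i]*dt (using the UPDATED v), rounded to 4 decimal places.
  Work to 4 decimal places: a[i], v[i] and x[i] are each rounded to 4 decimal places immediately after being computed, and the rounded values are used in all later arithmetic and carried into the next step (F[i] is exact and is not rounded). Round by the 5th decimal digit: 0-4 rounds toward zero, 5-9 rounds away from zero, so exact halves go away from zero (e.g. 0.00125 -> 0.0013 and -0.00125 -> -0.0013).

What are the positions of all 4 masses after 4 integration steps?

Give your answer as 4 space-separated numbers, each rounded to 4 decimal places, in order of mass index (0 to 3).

Answer: 3.8984 6.8438 12.1251 16.1329

Derivation:
Step 0: x=[5.0000 10.0000 10.0000 14.0000] v=[0.0000 0.0000 0.0000 0.0000]
Step 1: x=[5.2500 8.7500 11.0000 14.0000] v=[0.5000 -2.5000 2.0000 0.0000]
Step 2: x=[5.3750 7.1875 12.1875 14.2500] v=[0.2500 -3.1250 2.3750 0.5000]
Step 3: x=[4.9531 6.4219 12.6407 14.9844] v=[-0.8438 -1.5313 0.9063 1.4688]
Step 4: x=[3.8984 6.8438 12.1251 16.1329] v=[-2.1094 0.8437 -1.0313 2.2970]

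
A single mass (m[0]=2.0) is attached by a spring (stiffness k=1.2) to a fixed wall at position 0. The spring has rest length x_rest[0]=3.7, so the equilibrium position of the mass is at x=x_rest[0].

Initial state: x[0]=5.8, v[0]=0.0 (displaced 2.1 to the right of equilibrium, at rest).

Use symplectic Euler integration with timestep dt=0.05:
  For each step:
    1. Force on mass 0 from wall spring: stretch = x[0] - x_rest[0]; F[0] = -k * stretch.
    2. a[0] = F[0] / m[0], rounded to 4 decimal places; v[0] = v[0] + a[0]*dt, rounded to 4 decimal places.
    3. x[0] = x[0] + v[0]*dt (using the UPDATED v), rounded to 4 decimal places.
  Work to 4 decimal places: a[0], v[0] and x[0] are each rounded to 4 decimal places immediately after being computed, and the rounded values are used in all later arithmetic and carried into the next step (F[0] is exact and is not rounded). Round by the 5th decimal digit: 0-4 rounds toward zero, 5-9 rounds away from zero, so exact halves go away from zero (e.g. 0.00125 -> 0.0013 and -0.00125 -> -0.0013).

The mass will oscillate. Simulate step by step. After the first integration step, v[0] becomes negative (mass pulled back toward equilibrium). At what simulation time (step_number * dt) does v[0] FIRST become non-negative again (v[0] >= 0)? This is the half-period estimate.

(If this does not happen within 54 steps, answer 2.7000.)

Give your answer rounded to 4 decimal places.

Answer: 2.7000

Derivation:
Step 0: x=[5.8000] v=[0.0000]
Step 1: x=[5.7969] v=[-0.0630]
Step 2: x=[5.7906] v=[-0.1259]
Step 3: x=[5.7812] v=[-0.1886]
Step 4: x=[5.7687] v=[-0.2510]
Step 5: x=[5.7530] v=[-0.3131]
Step 6: x=[5.7343] v=[-0.3747]
Step 7: x=[5.7125] v=[-0.4357]
Step 8: x=[5.6877] v=[-0.4961]
Step 9: x=[5.6599] v=[-0.5557]
Step 10: x=[5.6292] v=[-0.6145]
Step 11: x=[5.5956] v=[-0.6724]
Step 12: x=[5.5591] v=[-0.7293]
Step 13: x=[5.5198] v=[-0.7851]
Step 14: x=[5.4778] v=[-0.8397]
Step 15: x=[5.4332] v=[-0.8930]
Step 16: x=[5.3860] v=[-0.9450]
Step 17: x=[5.3362] v=[-0.9956]
Step 18: x=[5.2840] v=[-1.0447]
Step 19: x=[5.2294] v=[-1.0922]
Step 20: x=[5.1725] v=[-1.1381]
Step 21: x=[5.1134] v=[-1.1823]
Step 22: x=[5.0522] v=[-1.2247]
Step 23: x=[4.9889] v=[-1.2653]
Step 24: x=[4.9237] v=[-1.3040]
Step 25: x=[4.8567] v=[-1.3407]
Step 26: x=[4.7879] v=[-1.3754]
Step 27: x=[4.7175] v=[-1.4080]
Step 28: x=[4.6456] v=[-1.4385]
Step 29: x=[4.5723] v=[-1.4669]
Step 30: x=[4.4976] v=[-1.4931]
Step 31: x=[4.4218] v=[-1.5170]
Step 32: x=[4.3449] v=[-1.5387]
Step 33: x=[4.2670] v=[-1.5580]
Step 34: x=[4.1883] v=[-1.5750]
Step 35: x=[4.1088] v=[-1.5897]
Step 36: x=[4.0287] v=[-1.6020]
Step 37: x=[3.9481] v=[-1.6119]
Step 38: x=[3.8671] v=[-1.6193]
Step 39: x=[3.7859] v=[-1.6243]
Step 40: x=[3.7046] v=[-1.6269]
Step 41: x=[3.6233] v=[-1.6270]
Step 42: x=[3.5421] v=[-1.6247]
Step 43: x=[3.4611] v=[-1.6200]
Step 44: x=[3.3805] v=[-1.6128]
Step 45: x=[3.3003] v=[-1.6032]
Step 46: x=[3.2207] v=[-1.5912]
Step 47: x=[3.1419] v=[-1.5768]
Step 48: x=[3.0639] v=[-1.5601]
Step 49: x=[2.9869] v=[-1.5410]
Step 50: x=[2.9109] v=[-1.5196]
Step 51: x=[2.8361] v=[-1.4959]
Step 52: x=[2.7626] v=[-1.4700]
Step 53: x=[2.6905] v=[-1.4419]
Step 54: x=[2.6199] v=[-1.4116]
v[0] did not become non-negative within 54 steps; using fallback time=2.7000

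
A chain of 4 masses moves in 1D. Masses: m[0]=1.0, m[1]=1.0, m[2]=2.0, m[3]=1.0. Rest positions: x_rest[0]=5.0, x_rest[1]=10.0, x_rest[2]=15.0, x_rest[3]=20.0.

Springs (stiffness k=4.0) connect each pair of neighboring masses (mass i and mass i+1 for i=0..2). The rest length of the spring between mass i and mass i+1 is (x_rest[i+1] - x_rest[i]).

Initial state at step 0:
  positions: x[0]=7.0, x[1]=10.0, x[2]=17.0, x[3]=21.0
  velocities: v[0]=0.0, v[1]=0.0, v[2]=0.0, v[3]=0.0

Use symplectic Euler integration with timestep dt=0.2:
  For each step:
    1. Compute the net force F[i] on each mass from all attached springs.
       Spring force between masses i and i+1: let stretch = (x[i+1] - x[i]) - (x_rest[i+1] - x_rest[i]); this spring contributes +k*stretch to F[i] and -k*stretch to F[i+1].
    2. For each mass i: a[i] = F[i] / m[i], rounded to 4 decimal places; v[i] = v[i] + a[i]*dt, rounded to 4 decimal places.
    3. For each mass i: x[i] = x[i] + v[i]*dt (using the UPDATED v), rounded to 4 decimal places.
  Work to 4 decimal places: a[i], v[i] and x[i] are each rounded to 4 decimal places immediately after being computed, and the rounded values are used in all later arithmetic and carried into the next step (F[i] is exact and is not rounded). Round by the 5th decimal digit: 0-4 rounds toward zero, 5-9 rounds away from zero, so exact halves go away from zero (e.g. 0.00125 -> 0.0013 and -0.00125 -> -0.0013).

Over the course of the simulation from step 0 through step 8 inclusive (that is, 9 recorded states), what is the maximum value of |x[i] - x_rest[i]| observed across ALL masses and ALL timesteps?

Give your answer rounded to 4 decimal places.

Answer: 2.8682

Derivation:
Step 0: x=[7.0000 10.0000 17.0000 21.0000] v=[0.0000 0.0000 0.0000 0.0000]
Step 1: x=[6.6800 10.6400 16.7600 21.1600] v=[-1.6000 3.2000 -1.2000 0.8000]
Step 2: x=[6.1936 11.6256 16.3824 21.4160] v=[-2.4320 4.9280 -1.8880 1.2800]
Step 3: x=[5.7763 12.5032 16.0269 21.6666] v=[-2.0864 4.3878 -1.7773 1.2531]
Step 4: x=[5.6353 12.8682 15.8407 21.8149] v=[-0.7049 1.8252 -0.9309 0.7413]
Step 5: x=[5.8516 12.5516 15.8947 21.8073] v=[1.0814 -1.5831 0.2698 -0.0381]
Step 6: x=[6.3399 11.6979 16.1542 21.6537] v=[2.4414 -4.2686 1.2976 -0.7682]
Step 7: x=[6.8855 10.6999 16.4972 21.4201] v=[2.7278 -4.9900 1.7149 -1.1678]
Step 8: x=[7.2414 10.0192 16.7702 21.1989] v=[1.7793 -3.4037 1.3651 -1.1061]
Max displacement = 2.8682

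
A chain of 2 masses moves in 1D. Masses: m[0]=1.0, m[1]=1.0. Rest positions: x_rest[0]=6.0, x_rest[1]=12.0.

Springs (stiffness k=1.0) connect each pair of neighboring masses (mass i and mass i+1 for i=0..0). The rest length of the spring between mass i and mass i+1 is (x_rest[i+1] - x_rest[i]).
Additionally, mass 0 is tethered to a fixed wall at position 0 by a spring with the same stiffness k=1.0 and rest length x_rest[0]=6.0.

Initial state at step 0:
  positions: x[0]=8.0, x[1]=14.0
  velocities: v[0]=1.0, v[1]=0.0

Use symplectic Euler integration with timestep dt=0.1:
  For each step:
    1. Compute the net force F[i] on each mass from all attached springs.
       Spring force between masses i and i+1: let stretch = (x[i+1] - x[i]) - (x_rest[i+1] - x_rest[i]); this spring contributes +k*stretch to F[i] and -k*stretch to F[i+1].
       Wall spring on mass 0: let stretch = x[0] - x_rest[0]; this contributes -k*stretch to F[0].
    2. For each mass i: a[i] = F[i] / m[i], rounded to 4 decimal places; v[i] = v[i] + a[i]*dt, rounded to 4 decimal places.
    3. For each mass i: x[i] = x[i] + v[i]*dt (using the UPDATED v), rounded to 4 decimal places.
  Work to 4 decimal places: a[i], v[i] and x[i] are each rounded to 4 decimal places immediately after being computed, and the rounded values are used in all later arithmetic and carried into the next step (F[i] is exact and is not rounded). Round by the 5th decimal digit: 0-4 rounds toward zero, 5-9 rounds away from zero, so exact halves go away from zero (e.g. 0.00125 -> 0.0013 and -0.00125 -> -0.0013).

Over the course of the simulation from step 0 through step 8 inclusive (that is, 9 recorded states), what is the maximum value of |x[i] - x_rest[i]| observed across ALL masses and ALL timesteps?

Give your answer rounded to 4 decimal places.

Step 0: x=[8.0000 14.0000] v=[1.0000 0.0000]
Step 1: x=[8.0800 14.0000] v=[0.8000 0.0000]
Step 2: x=[8.1384 14.0008] v=[0.5840 0.0080]
Step 3: x=[8.1740 14.0030] v=[0.3564 0.0218]
Step 4: x=[8.1862 14.0069] v=[0.1219 0.0389]
Step 5: x=[8.1747 14.0126] v=[-0.1147 0.0568]
Step 6: x=[8.1399 14.0199] v=[-0.3484 0.0730]
Step 7: x=[8.0825 14.0284] v=[-0.5744 0.0850]
Step 8: x=[8.0037 14.0374] v=[-0.7881 0.0904]
Max displacement = 2.1862

Answer: 2.1862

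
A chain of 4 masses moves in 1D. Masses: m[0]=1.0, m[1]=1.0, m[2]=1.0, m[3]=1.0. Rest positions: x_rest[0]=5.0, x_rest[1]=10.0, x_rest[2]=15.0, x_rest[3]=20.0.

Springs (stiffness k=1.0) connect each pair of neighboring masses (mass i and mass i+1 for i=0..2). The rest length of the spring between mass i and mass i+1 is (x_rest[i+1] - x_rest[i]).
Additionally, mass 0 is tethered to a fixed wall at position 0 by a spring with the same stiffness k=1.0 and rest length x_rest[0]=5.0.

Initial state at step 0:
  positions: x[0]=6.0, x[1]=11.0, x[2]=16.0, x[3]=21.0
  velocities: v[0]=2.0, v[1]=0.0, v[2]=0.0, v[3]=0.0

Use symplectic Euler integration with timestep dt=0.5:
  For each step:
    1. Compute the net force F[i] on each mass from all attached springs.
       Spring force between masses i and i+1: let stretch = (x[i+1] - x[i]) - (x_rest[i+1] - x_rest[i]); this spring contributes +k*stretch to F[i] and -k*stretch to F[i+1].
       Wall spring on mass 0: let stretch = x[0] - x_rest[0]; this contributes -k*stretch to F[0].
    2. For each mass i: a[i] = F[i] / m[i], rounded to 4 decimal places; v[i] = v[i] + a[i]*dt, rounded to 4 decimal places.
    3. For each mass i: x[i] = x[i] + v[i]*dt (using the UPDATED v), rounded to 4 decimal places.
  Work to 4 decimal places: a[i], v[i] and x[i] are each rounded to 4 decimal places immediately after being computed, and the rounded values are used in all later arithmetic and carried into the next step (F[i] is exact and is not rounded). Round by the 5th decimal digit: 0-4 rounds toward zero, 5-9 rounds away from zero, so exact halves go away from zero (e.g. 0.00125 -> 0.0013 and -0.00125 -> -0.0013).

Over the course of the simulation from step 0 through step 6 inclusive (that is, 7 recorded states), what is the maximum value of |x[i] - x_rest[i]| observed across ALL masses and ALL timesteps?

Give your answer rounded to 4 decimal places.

Step 0: x=[6.0000 11.0000 16.0000 21.0000] v=[2.0000 0.0000 0.0000 0.0000]
Step 1: x=[6.7500 11.0000 16.0000 21.0000] v=[1.5000 0.0000 0.0000 0.0000]
Step 2: x=[6.8750 11.1875 16.0000 21.0000] v=[0.2500 0.3750 0.0000 0.0000]
Step 3: x=[6.3594 11.5000 16.0469 21.0000] v=[-1.0313 0.6250 0.0938 0.0000]
Step 4: x=[5.5391 11.6641 16.1954 21.0118] v=[-1.6407 0.3282 0.2969 0.0235]
Step 5: x=[4.8652 11.4298 16.4152 21.0695] v=[-1.3478 -0.4687 0.4395 0.1153]
Step 6: x=[4.6162 10.8007 16.5522 21.2136] v=[-0.4981 -1.2583 0.2740 0.2882]
Max displacement = 1.8750

Answer: 1.8750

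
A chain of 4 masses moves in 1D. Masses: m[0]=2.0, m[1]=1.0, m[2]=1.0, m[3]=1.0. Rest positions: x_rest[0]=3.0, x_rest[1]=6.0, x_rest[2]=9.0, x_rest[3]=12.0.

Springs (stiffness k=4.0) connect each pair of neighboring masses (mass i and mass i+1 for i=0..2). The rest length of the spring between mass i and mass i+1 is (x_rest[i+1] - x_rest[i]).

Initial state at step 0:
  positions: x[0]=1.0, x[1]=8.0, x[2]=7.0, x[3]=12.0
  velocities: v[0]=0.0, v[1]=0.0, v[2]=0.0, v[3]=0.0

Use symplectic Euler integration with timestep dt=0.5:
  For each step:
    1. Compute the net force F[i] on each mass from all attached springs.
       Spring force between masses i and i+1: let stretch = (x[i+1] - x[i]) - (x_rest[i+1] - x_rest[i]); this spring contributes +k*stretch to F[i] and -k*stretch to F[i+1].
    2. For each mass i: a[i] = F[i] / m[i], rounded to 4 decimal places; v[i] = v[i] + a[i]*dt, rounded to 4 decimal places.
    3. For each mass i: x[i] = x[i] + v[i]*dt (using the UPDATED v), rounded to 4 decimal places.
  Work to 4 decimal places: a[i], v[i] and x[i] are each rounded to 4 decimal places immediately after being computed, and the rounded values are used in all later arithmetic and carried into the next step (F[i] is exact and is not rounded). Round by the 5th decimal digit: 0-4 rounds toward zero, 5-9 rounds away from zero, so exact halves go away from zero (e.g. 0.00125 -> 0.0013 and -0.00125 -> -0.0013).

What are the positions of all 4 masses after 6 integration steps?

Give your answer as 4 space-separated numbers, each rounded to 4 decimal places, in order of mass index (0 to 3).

Answer: 3.4375 0.8750 10.7500 10.5000

Derivation:
Step 0: x=[1.0000 8.0000 7.0000 12.0000] v=[0.0000 0.0000 0.0000 0.0000]
Step 1: x=[3.0000 0.0000 13.0000 10.0000] v=[4.0000 -16.0000 12.0000 -4.0000]
Step 2: x=[2.0000 8.0000 3.0000 14.0000] v=[-2.0000 16.0000 -20.0000 8.0000]
Step 3: x=[2.5000 5.0000 9.0000 10.0000] v=[1.0000 -6.0000 12.0000 -8.0000]
Step 4: x=[2.7500 3.5000 12.0000 8.0000] v=[0.5000 -3.0000 6.0000 -4.0000]
Step 5: x=[1.8750 9.7500 2.5000 13.0000] v=[-1.7500 12.5000 -19.0000 10.0000]
Step 6: x=[3.4375 0.8750 10.7500 10.5000] v=[3.1250 -17.7500 16.5000 -5.0000]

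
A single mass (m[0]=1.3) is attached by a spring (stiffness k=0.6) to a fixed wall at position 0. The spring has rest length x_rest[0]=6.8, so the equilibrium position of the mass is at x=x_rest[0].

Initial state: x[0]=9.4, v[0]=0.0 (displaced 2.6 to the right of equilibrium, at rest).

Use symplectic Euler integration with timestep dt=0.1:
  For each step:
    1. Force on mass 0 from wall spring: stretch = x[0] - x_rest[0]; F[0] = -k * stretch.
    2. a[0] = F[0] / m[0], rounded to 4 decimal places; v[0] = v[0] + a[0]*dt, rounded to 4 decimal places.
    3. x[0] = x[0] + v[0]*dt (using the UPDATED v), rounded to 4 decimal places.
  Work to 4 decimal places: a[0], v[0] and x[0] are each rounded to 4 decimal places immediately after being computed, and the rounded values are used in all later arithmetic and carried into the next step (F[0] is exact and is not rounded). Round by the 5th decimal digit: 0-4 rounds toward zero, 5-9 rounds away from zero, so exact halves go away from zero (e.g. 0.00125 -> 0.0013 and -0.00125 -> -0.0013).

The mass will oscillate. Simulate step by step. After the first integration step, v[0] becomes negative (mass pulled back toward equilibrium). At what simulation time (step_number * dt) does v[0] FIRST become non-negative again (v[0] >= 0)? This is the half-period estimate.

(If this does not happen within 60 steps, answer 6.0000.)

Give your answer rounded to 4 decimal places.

Step 0: x=[9.4000] v=[0.0000]
Step 1: x=[9.3880] v=[-0.1200]
Step 2: x=[9.3641] v=[-0.2395]
Step 3: x=[9.3283] v=[-0.3578]
Step 4: x=[9.2809] v=[-0.4745]
Step 5: x=[9.2220] v=[-0.5890]
Step 6: x=[9.1519] v=[-0.7008]
Step 7: x=[9.0710] v=[-0.8094]
Step 8: x=[8.9796] v=[-0.9142]
Step 9: x=[8.8781] v=[-1.0148]
Step 10: x=[8.7670] v=[-1.1107]
Step 11: x=[8.6469] v=[-1.2015]
Step 12: x=[8.5182] v=[-1.2867]
Step 13: x=[8.3816] v=[-1.3660]
Step 14: x=[8.2377] v=[-1.4390]
Step 15: x=[8.0872] v=[-1.5054]
Step 16: x=[7.9307] v=[-1.5648]
Step 17: x=[7.7690] v=[-1.6170]
Step 18: x=[7.6028] v=[-1.6617]
Step 19: x=[7.4329] v=[-1.6988]
Step 20: x=[7.2601] v=[-1.7280]
Step 21: x=[7.0852] v=[-1.7492]
Step 22: x=[6.9090] v=[-1.7624]
Step 23: x=[6.7323] v=[-1.7674]
Step 24: x=[6.5559] v=[-1.7643]
Step 25: x=[6.3806] v=[-1.7530]
Step 26: x=[6.2072] v=[-1.7336]
Step 27: x=[6.0366] v=[-1.7062]
Step 28: x=[5.8695] v=[-1.6710]
Step 29: x=[5.7067] v=[-1.6281]
Step 30: x=[5.5489] v=[-1.5776]
Step 31: x=[5.3969] v=[-1.5199]
Step 32: x=[5.2514] v=[-1.4551]
Step 33: x=[5.1130] v=[-1.3836]
Step 34: x=[4.9824] v=[-1.3057]
Step 35: x=[4.8602] v=[-1.2218]
Step 36: x=[4.7470] v=[-1.1323]
Step 37: x=[4.6432] v=[-1.0376]
Step 38: x=[4.5494] v=[-0.9381]
Step 39: x=[4.4660] v=[-0.8342]
Step 40: x=[4.3934] v=[-0.7265]
Step 41: x=[4.3319] v=[-0.6154]
Step 42: x=[4.2818] v=[-0.5015]
Step 43: x=[4.2433] v=[-0.3853]
Step 44: x=[4.2166] v=[-0.2673]
Step 45: x=[4.2018] v=[-0.1481]
Step 46: x=[4.1990] v=[-0.0282]
Step 47: x=[4.2082] v=[0.0919]
First v>=0 after going negative at step 47, time=4.7000

Answer: 4.7000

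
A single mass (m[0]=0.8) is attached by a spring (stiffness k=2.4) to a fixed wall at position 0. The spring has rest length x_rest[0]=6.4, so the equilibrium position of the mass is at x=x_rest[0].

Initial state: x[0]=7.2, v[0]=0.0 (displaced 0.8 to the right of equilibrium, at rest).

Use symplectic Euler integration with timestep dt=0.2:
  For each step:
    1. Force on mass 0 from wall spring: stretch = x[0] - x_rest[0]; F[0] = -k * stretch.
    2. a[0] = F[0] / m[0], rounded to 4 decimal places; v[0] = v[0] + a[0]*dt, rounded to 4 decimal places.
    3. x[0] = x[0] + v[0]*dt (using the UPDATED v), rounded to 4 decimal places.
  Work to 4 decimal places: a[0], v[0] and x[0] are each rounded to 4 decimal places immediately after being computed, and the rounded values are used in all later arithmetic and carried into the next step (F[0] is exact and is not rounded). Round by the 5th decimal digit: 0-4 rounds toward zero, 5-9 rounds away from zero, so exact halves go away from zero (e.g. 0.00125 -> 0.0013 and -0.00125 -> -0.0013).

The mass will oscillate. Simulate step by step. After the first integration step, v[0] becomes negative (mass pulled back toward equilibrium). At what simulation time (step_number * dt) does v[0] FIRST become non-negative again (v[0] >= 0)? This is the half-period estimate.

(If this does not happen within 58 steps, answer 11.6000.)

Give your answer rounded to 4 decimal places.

Step 0: x=[7.2000] v=[0.0000]
Step 1: x=[7.1040] v=[-0.4800]
Step 2: x=[6.9235] v=[-0.9024]
Step 3: x=[6.6802] v=[-1.2165]
Step 4: x=[6.4033] v=[-1.3846]
Step 5: x=[6.1260] v=[-1.3866]
Step 6: x=[5.8816] v=[-1.2222]
Step 7: x=[5.6994] v=[-0.9112]
Step 8: x=[5.6012] v=[-0.4908]
Step 9: x=[5.5989] v=[-0.0115]
Step 10: x=[5.6927] v=[0.4692]
First v>=0 after going negative at step 10, time=2.0000

Answer: 2.0000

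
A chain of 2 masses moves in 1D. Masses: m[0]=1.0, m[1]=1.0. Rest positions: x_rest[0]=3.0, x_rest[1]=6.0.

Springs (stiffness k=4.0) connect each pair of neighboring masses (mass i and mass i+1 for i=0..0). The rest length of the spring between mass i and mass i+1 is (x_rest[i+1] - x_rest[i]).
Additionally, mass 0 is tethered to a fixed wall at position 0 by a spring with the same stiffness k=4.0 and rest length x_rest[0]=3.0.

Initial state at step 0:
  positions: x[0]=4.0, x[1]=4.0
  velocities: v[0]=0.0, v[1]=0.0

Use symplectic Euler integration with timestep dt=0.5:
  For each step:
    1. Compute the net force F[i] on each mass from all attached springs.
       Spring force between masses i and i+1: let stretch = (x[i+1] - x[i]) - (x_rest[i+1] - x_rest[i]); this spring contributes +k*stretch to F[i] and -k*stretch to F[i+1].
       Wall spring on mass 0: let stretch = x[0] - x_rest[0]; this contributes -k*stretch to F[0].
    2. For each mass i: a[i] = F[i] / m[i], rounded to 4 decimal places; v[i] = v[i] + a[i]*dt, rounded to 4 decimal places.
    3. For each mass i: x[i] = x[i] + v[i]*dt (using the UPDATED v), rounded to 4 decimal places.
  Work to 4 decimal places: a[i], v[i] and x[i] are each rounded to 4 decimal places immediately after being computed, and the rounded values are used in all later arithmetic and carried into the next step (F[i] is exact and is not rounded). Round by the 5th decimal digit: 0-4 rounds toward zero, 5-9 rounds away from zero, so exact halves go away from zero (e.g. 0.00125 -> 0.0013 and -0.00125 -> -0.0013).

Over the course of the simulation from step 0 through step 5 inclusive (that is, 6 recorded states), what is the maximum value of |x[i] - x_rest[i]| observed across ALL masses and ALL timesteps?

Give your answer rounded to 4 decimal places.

Answer: 3.0000

Derivation:
Step 0: x=[4.0000 4.0000] v=[0.0000 0.0000]
Step 1: x=[0.0000 7.0000] v=[-8.0000 6.0000]
Step 2: x=[3.0000 6.0000] v=[6.0000 -2.0000]
Step 3: x=[6.0000 5.0000] v=[6.0000 -2.0000]
Step 4: x=[2.0000 8.0000] v=[-8.0000 6.0000]
Step 5: x=[2.0000 8.0000] v=[0.0000 0.0000]
Max displacement = 3.0000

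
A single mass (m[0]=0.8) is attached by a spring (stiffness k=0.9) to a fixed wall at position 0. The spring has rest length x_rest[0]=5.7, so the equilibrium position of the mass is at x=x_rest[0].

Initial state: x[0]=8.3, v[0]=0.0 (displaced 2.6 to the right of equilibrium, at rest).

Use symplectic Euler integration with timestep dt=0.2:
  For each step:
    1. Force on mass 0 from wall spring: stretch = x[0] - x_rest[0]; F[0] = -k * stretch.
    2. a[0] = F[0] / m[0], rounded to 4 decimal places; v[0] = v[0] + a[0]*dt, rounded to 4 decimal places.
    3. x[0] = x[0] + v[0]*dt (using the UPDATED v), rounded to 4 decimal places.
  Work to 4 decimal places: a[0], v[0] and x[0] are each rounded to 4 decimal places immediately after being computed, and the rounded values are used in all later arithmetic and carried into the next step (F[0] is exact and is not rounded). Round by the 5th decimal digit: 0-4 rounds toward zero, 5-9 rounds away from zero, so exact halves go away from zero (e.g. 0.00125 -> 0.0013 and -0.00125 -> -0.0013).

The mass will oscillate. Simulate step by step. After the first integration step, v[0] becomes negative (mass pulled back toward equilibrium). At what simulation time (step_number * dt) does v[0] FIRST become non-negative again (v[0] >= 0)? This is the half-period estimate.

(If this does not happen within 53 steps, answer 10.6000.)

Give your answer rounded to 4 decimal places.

Answer: 3.0000

Derivation:
Step 0: x=[8.3000] v=[0.0000]
Step 1: x=[8.1830] v=[-0.5850]
Step 2: x=[7.9543] v=[-1.1437]
Step 3: x=[7.6241] v=[-1.6509]
Step 4: x=[7.2073] v=[-2.0838]
Step 5: x=[6.7227] v=[-2.4229]
Step 6: x=[6.1921] v=[-2.6530]
Step 7: x=[5.6394] v=[-2.7637]
Step 8: x=[5.0894] v=[-2.7501]
Step 9: x=[4.5669] v=[-2.6127]
Step 10: x=[4.0953] v=[-2.3578]
Step 11: x=[3.6960] v=[-1.9967]
Step 12: x=[3.3868] v=[-1.5458]
Step 13: x=[3.1817] v=[-1.0253]
Step 14: x=[3.0900] v=[-0.4587]
Step 15: x=[3.1157] v=[0.1286]
First v>=0 after going negative at step 15, time=3.0000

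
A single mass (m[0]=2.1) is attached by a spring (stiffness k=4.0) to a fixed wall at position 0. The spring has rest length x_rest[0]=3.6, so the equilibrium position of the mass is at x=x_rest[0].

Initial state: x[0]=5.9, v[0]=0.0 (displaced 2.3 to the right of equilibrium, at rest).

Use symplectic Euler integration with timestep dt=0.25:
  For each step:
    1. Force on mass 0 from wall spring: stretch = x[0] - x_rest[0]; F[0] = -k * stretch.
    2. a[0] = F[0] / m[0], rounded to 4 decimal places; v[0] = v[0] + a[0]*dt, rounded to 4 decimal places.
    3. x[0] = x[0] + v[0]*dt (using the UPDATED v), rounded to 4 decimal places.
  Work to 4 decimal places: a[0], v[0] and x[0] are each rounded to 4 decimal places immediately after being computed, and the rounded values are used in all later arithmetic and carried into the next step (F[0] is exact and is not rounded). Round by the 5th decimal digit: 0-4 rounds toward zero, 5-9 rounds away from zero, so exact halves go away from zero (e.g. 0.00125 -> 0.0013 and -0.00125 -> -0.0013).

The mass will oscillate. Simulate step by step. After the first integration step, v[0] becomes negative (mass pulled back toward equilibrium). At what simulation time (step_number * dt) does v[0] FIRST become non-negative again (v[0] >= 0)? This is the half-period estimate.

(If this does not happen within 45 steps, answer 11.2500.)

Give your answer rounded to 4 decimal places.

Answer: 2.5000

Derivation:
Step 0: x=[5.9000] v=[0.0000]
Step 1: x=[5.6262] v=[-1.0953]
Step 2: x=[5.1112] v=[-2.0602]
Step 3: x=[4.4163] v=[-2.7798]
Step 4: x=[3.6242] v=[-3.1685]
Step 5: x=[2.8292] v=[-3.1800]
Step 6: x=[2.1260] v=[-2.8130]
Step 7: x=[1.5982] v=[-2.1111]
Step 8: x=[1.3087] v=[-1.1579]
Step 9: x=[1.2920] v=[-0.0668]
Step 10: x=[1.5501] v=[1.0323]
First v>=0 after going negative at step 10, time=2.5000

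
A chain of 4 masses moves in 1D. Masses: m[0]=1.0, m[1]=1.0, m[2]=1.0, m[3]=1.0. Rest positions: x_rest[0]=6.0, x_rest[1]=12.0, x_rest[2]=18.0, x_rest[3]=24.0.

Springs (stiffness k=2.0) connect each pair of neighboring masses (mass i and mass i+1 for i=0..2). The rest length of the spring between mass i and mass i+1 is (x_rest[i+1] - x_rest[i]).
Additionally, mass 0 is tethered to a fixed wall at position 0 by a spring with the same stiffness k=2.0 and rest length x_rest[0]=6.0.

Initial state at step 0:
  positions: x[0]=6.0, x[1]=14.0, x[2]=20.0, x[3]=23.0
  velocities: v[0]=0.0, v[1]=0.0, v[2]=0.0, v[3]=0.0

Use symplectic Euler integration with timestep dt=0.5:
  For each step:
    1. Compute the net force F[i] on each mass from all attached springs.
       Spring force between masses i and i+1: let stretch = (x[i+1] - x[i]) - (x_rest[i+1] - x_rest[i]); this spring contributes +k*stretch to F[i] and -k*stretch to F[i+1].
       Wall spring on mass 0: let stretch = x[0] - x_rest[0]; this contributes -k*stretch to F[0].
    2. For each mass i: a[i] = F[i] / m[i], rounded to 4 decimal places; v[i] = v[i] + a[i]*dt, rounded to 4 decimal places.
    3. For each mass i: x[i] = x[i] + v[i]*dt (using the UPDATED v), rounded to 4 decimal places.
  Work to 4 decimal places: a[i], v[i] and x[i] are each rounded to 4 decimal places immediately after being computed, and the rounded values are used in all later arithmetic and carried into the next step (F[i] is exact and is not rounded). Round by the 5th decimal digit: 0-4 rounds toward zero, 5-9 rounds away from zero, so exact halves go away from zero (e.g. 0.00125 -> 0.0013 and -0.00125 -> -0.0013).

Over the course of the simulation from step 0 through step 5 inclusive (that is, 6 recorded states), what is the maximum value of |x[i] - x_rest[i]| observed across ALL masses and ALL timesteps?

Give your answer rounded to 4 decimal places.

Step 0: x=[6.0000 14.0000 20.0000 23.0000] v=[0.0000 0.0000 0.0000 0.0000]
Step 1: x=[7.0000 13.0000 18.5000 24.5000] v=[2.0000 -2.0000 -3.0000 3.0000]
Step 2: x=[7.5000 11.7500 17.2500 26.0000] v=[1.0000 -2.5000 -2.5000 3.0000]
Step 3: x=[6.3750 11.1250 17.6250 26.1250] v=[-2.2500 -1.2500 0.7500 0.2500]
Step 4: x=[4.4375 11.3750 19.0000 25.0000] v=[-3.8750 0.5000 2.7500 -2.2500]
Step 5: x=[3.7500 11.9688 19.5625 23.8750] v=[-1.3750 1.1875 1.1250 -2.2500]
Max displacement = 2.2500

Answer: 2.2500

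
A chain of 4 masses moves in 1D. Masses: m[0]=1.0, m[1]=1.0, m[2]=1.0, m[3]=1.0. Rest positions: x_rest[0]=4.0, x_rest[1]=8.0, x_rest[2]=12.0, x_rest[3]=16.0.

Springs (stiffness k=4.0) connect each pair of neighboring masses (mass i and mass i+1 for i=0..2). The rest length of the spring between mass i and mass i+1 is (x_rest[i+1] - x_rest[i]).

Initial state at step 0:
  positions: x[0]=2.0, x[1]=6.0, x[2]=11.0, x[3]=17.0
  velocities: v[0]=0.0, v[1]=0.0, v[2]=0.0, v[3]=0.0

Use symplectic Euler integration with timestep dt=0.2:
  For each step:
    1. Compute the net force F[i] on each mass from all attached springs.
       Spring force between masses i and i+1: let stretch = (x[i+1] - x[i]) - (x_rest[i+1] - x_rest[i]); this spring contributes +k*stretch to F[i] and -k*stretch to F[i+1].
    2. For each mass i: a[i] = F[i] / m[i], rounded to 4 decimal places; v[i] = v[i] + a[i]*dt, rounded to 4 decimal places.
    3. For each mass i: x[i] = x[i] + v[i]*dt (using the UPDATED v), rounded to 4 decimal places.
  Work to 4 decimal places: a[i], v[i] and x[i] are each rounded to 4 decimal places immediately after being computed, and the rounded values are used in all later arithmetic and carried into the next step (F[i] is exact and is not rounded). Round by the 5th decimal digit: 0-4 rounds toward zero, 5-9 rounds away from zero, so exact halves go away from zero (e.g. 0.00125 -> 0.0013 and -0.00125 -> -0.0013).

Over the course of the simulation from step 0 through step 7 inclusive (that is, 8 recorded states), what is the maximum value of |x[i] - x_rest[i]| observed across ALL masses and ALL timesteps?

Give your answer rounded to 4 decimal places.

Step 0: x=[2.0000 6.0000 11.0000 17.0000] v=[0.0000 0.0000 0.0000 0.0000]
Step 1: x=[2.0000 6.1600 11.1600 16.6800] v=[0.0000 0.8000 0.8000 -1.6000]
Step 2: x=[2.0256 6.4544 11.4032 16.1168] v=[0.1280 1.4720 1.2160 -2.8160]
Step 3: x=[2.1198 6.8320 11.6088 15.4394] v=[0.4710 1.8880 1.0278 -3.3869]
Step 4: x=[2.3280 7.2199 11.6630 14.7891] v=[1.0408 1.9397 0.2708 -3.2514]
Step 5: x=[2.6789 7.5360 11.5064 14.2786] v=[1.7543 1.5807 -0.7828 -2.5523]
Step 6: x=[3.1669 7.7103 11.1581 13.9646] v=[2.4400 0.8713 -1.7414 -1.5701]
Step 7: x=[3.7418 7.7093 10.7072 13.8415] v=[2.8747 -0.0052 -2.2544 -0.6153]
Max displacement = 2.1585

Answer: 2.1585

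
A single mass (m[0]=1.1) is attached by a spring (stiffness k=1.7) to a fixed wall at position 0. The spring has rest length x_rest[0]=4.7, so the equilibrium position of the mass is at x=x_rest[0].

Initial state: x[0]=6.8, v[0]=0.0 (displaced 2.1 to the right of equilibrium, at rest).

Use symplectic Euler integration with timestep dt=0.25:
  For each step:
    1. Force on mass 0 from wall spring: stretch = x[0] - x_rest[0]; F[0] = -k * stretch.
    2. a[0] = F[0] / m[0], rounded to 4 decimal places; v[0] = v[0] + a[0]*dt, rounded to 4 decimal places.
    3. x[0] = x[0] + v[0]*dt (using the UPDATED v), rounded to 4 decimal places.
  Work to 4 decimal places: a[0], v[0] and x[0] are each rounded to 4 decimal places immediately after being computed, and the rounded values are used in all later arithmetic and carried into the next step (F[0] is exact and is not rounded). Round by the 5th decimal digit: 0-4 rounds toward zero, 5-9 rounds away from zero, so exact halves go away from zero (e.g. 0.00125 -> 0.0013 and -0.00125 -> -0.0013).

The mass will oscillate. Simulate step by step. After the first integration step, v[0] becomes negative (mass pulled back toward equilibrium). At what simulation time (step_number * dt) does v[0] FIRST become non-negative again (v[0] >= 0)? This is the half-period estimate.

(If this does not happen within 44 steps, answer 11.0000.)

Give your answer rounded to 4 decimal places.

Step 0: x=[6.8000] v=[0.0000]
Step 1: x=[6.5972] v=[-0.8114]
Step 2: x=[6.2111] v=[-1.5444]
Step 3: x=[5.6791] v=[-2.1282]
Step 4: x=[5.0525] v=[-2.5065]
Step 5: x=[4.3918] v=[-2.6427]
Step 6: x=[3.7609] v=[-2.5236]
Step 7: x=[3.2207] v=[-2.1608]
Step 8: x=[2.8234] v=[-1.5893]
Step 9: x=[2.6073] v=[-0.8643]
Step 10: x=[2.5934] v=[-0.0558]
Step 11: x=[2.7829] v=[0.7581]
First v>=0 after going negative at step 11, time=2.7500

Answer: 2.7500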